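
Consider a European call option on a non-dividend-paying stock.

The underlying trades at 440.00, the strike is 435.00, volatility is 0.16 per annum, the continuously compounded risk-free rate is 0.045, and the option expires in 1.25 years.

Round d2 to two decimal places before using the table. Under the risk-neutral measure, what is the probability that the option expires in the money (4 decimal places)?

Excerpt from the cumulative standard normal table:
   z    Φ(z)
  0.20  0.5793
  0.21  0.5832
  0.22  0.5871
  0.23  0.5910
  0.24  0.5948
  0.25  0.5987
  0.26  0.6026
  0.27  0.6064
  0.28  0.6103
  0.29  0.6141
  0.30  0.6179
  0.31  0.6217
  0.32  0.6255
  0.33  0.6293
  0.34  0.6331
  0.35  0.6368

σ√T = 0.16 × 1.1180 = 0.1789
d₁ = [ln(440/435) + (0.045 + 0.16²/2)·1.25] / 0.1789 = [0.0114 + 0.0722] / 0.1789 = 0.4678 ⇒ 0.47
d₂ = d₁ − σ√T = 0.4678 − 0.1789 = 0.2889 ⇒ 0.29
Risk-neutral Pr[S_T > K] = N(d₂) = N(0.29) = 0.6141

0.6141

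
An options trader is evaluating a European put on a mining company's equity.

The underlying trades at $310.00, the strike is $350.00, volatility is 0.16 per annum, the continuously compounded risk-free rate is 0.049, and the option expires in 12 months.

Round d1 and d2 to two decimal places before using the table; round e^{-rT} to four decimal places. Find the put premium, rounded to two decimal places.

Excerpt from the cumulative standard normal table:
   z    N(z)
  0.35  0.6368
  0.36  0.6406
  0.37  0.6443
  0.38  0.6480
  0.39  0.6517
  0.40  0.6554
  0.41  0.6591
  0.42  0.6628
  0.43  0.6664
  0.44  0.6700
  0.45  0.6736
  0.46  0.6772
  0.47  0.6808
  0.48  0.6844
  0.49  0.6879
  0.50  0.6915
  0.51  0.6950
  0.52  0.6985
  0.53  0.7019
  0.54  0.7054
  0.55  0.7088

$34.19

σ√T = 0.16 × 1.0000 = 0.1600
d₁ = [ln(310/350) + (0.049 + ½·0.16²)·1] / (σ√T) = (-0.1214 + 0.0618) / 0.1600 = -0.3723 which rounds to -0.37
d₂ = -0.3723 − 0.1600 = -0.5323 which rounds to -0.53
e^(−rT) = e^(−0.049·1) = 0.9522
N(−d₂) = N(0.53) = 0.7019;  N(−d₁) = N(0.37) = 0.6443
P = 350·0.9522·0.7019 − 310·0.6443 = 233.9222 − 199.7330 = 34.1892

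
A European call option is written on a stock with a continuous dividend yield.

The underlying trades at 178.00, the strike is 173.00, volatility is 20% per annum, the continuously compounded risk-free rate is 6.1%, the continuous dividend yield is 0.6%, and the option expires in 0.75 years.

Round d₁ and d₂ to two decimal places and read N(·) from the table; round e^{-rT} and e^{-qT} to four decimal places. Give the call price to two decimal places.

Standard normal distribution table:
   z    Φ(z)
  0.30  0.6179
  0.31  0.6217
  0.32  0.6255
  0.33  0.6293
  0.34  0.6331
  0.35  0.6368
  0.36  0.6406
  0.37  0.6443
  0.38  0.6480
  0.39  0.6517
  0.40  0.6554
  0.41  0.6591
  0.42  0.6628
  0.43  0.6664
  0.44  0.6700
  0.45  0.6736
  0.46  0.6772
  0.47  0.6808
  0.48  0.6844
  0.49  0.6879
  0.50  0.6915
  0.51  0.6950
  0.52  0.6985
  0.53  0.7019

18.52

T = 0.75;  σ√T = 0.1732
d₁ = [ln(178/173) + (0.061 − 0.006 + ½·0.2²)·0.75] / (σ√T) = (0.0285 + 0.0563) / 0.1732 = 0.4893 → 0.49
d₂ = 0.4893 − 0.1732 = 0.3161 → 0.32
exp(−qT) = exp(−0.006·0.75) = 0.9955;  exp(−rT) = exp(−0.061·0.75) = 0.9553
C = 178·0.9955·N(0.49) − 173·0.9553·N(0.32) = 178·0.9955·0.6879 − 173·0.9553·0.6255 = 121.8952 − 103.3744 = 18.5207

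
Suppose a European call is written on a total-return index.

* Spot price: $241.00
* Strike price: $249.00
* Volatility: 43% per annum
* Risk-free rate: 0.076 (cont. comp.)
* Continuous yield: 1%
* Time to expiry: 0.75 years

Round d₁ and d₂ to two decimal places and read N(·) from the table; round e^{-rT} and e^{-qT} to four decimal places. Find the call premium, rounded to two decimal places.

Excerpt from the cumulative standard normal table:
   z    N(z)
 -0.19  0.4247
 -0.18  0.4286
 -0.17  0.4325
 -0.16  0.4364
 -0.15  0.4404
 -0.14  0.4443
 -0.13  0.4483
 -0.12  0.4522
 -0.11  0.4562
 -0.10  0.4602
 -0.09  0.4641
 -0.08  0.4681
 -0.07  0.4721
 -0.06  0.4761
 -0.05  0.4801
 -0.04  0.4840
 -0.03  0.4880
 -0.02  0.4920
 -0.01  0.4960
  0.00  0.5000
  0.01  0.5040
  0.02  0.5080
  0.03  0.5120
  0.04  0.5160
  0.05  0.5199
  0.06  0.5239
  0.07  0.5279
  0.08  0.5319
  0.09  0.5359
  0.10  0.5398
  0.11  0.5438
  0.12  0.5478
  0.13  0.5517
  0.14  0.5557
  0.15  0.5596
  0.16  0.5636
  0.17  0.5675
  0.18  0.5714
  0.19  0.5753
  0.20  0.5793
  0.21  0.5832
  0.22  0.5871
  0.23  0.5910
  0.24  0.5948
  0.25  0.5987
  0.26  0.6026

T = 0.75;  σ√T = 0.3724
d₁ = [ln(241/249) + (0.076 − 0.01 + 0.43²/2)·0.75] / 0.3724 = [-0.0327 + 0.1188] / 0.3724 = 0.2314 which rounds to 0.23
d₂ = d₁ − σ√T = 0.2314 − 0.3724 = -0.1410 which rounds to -0.14
e^(−qT) = e^(−0.01·0.75) = 0.9925;  e^(−rT) = e^(−0.076·0.75) = 0.9446
C = 241·0.9925·N(0.23) − 249·0.9446·N(-0.14) = 241·0.9925·0.5910 − 249·0.9446·0.4443 = 141.3628 − 104.5018 = 36.8610

$36.86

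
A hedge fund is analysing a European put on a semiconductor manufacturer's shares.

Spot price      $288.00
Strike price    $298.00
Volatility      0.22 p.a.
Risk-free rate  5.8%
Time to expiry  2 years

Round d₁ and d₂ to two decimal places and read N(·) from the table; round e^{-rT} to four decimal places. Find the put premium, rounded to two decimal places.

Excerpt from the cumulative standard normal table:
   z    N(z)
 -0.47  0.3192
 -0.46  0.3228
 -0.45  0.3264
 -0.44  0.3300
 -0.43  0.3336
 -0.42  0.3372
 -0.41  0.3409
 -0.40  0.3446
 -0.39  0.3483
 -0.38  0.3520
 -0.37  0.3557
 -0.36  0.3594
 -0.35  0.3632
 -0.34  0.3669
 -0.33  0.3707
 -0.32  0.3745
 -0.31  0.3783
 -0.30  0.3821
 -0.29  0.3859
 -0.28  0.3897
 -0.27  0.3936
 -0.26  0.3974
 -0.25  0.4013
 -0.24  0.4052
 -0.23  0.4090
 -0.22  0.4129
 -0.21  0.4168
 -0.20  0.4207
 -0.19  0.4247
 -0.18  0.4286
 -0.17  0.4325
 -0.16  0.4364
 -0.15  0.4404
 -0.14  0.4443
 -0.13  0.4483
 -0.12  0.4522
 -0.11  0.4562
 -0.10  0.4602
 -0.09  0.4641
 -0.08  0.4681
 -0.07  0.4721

σ√T = 0.22 × 1.4142 = 0.3111
d₁ = [ln(288/298) + (0.058 + 0.22²/2)·2] / 0.3111 = [-0.0341 + 0.1644] / 0.3111 = 0.4187 which rounds to 0.42
d₂ = d₁ − σ√T = 0.4187 − 0.3111 = 0.1076 which rounds to 0.11
e^(−rT) = e^(−0.058·2) = 0.8905
N(−d₂) = N(-0.11) = 0.4562;  N(−d₁) = N(-0.42) = 0.3372
P = 298·0.8905·0.4562 − 288·0.3372 = 121.0613 − 97.1136 = 23.9477

$23.95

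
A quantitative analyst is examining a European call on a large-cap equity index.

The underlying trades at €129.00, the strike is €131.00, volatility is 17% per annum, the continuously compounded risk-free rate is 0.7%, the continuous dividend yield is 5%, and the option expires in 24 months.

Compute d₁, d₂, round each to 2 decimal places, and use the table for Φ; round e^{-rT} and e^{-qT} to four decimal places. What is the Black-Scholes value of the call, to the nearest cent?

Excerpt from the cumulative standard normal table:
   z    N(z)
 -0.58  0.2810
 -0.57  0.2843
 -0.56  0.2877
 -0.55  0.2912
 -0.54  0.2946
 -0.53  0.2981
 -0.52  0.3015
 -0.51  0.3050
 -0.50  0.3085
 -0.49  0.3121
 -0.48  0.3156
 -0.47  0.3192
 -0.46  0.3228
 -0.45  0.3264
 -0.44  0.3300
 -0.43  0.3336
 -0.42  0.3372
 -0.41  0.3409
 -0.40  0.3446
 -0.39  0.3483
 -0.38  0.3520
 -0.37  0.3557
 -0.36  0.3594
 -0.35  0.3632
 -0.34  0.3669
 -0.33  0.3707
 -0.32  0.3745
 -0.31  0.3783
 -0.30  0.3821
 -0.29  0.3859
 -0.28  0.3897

€6.54

T = 2;  σ√T = 0.2404
d₁ = [ln(129/131) + (0.007 − 0.05 + 0.17²/2)·2] / 0.2404 = [-0.0154 − 0.0571] / 0.2404 = -0.3015 ⇒ -0.30
d₂ = d₁ − σ√T = -0.3015 − 0.2404 = -0.5419 ⇒ -0.54
e^(−qT) = e^(−0.05·2) = 0.9048;  e^(−rT) = e^(−0.007·2) = 0.9861
N(d₁) = N(-0.30) = 0.3821;  N(d₂) = N(-0.54) = 0.2946
C = 129·0.9048·0.3821 − 131·0.9861·0.2946 = 44.5984 − 38.0562 = 6.5422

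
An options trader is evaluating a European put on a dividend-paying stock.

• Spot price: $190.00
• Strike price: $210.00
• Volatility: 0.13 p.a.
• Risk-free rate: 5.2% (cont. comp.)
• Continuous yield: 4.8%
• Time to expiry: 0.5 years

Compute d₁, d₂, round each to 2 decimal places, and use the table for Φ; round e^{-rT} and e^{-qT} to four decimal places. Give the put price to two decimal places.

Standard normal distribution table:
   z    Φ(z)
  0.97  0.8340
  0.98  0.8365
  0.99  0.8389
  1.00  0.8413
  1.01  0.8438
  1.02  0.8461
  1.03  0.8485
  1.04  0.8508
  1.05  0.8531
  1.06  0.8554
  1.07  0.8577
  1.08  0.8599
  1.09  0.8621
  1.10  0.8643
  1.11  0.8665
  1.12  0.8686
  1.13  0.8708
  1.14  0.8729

T = 0.5;  σ√T = 0.0919
ln(S/K) + (r − q + σ²/2)T = ln(190/210) + (0.052 − 0.048 + 0.13²/2)·0.5 = -0.1001 + 0.0062 = -0.0939
d₁ = -0.0939 / 0.0919 = -1.0210 ⇒ -1.02
d₂ = d₁ − σ√T = -1.0210 − 0.0919 = -1.1130 ⇒ -1.11
exp(−qT) = exp(−0.048·0.5) = 0.9763;  exp(−rT) = exp(−0.052·0.5) = 0.9743
N(−d₂) = N(1.11) = 0.8665;  N(−d₁) = N(1.02) = 0.8461
P = 210·0.9743·0.8665 − 190·0.9763·0.8461 = 177.2885 − 156.9490 = 20.3395

$20.34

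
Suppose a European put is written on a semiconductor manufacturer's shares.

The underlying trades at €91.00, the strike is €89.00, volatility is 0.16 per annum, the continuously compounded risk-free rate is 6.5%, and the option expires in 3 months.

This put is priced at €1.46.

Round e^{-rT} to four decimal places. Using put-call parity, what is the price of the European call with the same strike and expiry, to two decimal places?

€4.89

e^(−rT) = e^(−0.065·0.25) = 0.9839
Put-call parity: C − P = S − K·e^(−rT) = 91 − 89·0.9839 = 91 − 87.5671 = 3.4329
C = P + (C − P) = 1.46 + (3.4329) = 4.8929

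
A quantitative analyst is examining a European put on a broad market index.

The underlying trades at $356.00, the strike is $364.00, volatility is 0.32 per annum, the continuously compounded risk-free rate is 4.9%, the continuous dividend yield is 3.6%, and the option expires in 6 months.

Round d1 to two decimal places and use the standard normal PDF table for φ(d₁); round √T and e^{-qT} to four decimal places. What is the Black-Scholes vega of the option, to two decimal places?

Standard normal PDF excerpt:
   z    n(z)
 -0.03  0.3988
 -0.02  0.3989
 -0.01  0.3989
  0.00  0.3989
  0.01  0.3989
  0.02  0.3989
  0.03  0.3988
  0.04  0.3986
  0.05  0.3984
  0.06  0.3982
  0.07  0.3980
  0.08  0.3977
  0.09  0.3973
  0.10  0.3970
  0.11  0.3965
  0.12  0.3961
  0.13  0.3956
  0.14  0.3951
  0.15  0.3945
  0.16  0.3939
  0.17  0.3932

σ√T = 0.32 × 0.7071 = 0.2263
d₁ = [ln(356/364) + (0.049 − 0.036 + 0.32²/2)·0.5] / 0.2263 = [-0.0222 + 0.0321] / 0.2263 = 0.0436 which rounds to 0.04
√T = √0.5 = 0.7071
φ(d₁) = φ(0.04) = 0.3986
exp(−qT) = exp(−0.036·0.5) = 0.9822
vega = S·exp(−qT)·φ(d₁)·√T = 356·0.9822·0.3986·0.7071 = 98.5526
(The call has the same vega.)

98.55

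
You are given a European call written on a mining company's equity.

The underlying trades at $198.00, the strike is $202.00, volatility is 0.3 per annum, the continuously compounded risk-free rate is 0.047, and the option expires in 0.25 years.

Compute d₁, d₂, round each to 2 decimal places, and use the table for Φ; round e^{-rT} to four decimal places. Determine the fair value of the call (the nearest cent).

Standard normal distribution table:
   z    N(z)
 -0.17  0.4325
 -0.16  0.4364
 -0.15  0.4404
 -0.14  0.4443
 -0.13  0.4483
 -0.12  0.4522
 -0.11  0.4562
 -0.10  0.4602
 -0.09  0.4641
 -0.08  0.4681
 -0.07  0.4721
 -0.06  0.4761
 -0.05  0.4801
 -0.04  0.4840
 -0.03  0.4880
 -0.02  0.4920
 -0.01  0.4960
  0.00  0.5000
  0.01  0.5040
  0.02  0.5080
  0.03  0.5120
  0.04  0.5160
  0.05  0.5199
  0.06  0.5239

$11.09

σ√T = 0.3·√0.25 = 0.1500
ln(S/K) + (r + σ²/2)T = ln(198/202) + (0.047 + 0.3²/2)·0.25 = -0.0200 + 0.0230 = 0.0030
d₁ = 0.0030 / 0.1500 = 0.0200 → 0.02
d₂ = d₁ − σ√T = 0.0200 − 0.1500 = -0.1300 → -0.13
e^(−rT) = e^(−0.047·0.25) = 0.9883
C = 198·N(0.02) − 202·0.9883·N(-0.13) = 198·0.5080 − 202·0.9883·0.4483 = 100.5840 − 89.4971 = 11.0869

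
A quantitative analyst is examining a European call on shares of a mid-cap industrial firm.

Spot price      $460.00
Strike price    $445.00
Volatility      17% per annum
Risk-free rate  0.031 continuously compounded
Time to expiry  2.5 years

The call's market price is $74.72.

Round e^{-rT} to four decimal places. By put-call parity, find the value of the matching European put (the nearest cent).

exp(−rT) = exp(−0.031·2.5) = 0.9254
Put-call parity: C − P = S − K·e^(−rT) = 460 − 445·0.9254 = 460 − 411.8030 = 48.1970
P = C − (C − P) = 74.72 − (48.1970) = 26.5230

$26.52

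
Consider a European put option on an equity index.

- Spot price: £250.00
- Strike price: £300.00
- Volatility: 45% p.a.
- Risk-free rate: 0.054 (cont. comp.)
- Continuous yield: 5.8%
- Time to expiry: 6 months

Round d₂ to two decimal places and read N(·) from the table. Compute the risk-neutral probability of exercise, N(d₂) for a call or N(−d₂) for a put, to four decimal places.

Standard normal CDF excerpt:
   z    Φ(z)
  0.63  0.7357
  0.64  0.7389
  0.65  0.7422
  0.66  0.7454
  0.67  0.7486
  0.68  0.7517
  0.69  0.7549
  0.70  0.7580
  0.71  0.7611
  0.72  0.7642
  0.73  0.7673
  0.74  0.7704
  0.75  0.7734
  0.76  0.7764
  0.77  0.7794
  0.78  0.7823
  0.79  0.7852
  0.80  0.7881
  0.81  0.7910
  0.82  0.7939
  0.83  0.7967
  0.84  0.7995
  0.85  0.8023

0.7704

σ√T = 0.45 × 0.7071 = 0.3182
d₁ = [ln(250/300) + (0.054 − 0.058 + 0.45²/2)·0.5] / 0.3182 = [-0.1823 + 0.0486] / 0.3182 = -0.4202 ⇒ -0.42
d₂ = d₁ − σ√T = -0.4202 − 0.3182 = -0.7384 ⇒ -0.74
Pr(exercise) under Q = N(−d₂) = N(0.74) = 0.7704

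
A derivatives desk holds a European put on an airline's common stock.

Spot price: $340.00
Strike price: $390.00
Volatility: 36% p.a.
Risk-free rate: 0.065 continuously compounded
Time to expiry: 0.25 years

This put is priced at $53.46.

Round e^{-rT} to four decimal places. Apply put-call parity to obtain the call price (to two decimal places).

$9.74

e^(−rT) = e^(−0.065·0.25) = 0.9839
Put-call parity: C − P = S − K·e^(−rT) = 340 − 390·0.9839 = 340 − 383.7210 = -43.7210
C = P + (C − P) = 53.46 + (-43.7210) = 9.7390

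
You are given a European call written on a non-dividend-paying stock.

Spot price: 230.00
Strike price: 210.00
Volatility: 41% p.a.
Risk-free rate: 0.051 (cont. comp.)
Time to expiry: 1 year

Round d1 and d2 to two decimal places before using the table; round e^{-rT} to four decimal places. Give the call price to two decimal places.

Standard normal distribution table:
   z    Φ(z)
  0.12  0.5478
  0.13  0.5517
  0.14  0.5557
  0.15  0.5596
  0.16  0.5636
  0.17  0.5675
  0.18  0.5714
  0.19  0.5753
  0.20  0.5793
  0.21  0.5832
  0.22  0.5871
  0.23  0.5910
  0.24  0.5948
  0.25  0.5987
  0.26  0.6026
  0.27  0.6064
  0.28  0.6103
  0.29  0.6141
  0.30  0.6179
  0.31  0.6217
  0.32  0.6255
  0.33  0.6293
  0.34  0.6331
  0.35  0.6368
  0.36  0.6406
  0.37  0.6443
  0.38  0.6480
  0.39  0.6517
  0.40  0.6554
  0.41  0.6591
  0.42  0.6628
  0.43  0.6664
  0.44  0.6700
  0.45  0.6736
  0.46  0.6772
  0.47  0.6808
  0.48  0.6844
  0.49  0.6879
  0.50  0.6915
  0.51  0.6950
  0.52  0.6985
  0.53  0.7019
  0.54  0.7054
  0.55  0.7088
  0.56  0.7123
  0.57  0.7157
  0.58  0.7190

σ√T = 0.41·√1 = 0.4100
ln(S/K) + (r + σ²/2)T = ln(230/210) + (0.051 + 0.41²/2)·1 = 0.0910 + 0.1350 = 0.2260
d₁ = 0.2260 / 0.4100 = 0.5513 ⇒ 0.55
d₂ = d₁ − σ√T = 0.5513 − 0.4100 = 0.1413 ⇒ 0.14
e^(−rT) = e^(−0.051·1) = 0.9503
N(d₁) = N(0.55) = 0.7088;  N(d₂) = N(0.14) = 0.5557
C = 230·0.7088 − 210·0.9503·0.5557 = 163.0240 − 110.8972 = 52.1268

52.13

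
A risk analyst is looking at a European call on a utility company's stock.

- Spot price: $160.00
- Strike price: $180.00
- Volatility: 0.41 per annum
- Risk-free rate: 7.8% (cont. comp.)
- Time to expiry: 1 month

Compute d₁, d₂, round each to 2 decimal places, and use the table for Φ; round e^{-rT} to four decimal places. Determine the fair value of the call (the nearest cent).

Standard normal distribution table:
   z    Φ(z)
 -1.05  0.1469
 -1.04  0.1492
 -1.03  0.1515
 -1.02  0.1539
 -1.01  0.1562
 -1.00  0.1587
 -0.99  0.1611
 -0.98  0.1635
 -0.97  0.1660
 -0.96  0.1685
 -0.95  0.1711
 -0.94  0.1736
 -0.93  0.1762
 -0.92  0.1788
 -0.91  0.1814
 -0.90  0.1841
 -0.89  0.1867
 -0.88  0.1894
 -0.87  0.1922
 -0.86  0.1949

σ√T = 0.41 × 0.2887 = 0.1184
d₁ = [ln(160/180) + (0.078 + 0.41²/2)·0.08333] / 0.1184 = [-0.1178 + 0.0135] / 0.1184 = -0.8811 which rounds to -0.88
d₂ = d₁ − σ√T = -0.8811 − 0.1184 = -0.9994 which rounds to -1.00
exp(−rT) = exp(−0.078·0.08333) = 0.9935
C = 160·N(-0.88) − 180·0.9935·N(-1.00) = 160·0.1894 − 180·0.9935·0.1587 = 30.3040 − 28.3803 = 1.9237

$1.92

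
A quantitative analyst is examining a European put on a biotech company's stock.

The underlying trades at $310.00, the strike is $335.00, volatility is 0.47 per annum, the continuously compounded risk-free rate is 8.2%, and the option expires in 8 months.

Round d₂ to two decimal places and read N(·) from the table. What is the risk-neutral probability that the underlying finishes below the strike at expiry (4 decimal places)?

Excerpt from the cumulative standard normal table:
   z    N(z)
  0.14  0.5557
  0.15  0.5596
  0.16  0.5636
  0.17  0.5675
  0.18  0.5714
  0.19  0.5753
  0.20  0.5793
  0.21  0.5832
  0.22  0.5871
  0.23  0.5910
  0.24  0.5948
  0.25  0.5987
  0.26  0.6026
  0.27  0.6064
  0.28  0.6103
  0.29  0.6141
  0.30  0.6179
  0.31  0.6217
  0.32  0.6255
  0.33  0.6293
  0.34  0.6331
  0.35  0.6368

0.5987

σ√T = 0.47·√0.6667 = 0.3838
d₁ = [ln(310/335) + (0.082 + 0.47²/2)·0.6667] / 0.3838 = [-0.0776 + 0.1283] / 0.3838 = 0.1322 → 0.13
d₂ = d₁ − σ√T = 0.1322 − 0.3838 = -0.2515 → -0.25
Pr(exercise) under Q = N(−d₂) = N(0.25) = 0.5987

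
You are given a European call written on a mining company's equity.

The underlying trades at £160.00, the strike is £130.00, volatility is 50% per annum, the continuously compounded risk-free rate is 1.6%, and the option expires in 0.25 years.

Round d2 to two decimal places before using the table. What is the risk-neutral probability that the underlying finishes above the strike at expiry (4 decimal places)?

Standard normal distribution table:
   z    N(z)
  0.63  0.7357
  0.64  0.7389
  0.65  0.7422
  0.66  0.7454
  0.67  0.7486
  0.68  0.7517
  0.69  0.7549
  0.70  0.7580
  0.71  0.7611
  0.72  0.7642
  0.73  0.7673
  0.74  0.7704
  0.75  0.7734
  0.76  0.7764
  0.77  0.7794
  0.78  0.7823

T = 0.25;  σ√T = 0.2500
d₁ = [ln(160/130) + (0.016 + 0.5²/2)·0.25] / 0.2500 = [0.2076 + 0.0353] / 0.2500 = 0.9716 ≈ 0.97
d₂ = d₁ − σ√T = 0.9716 − 0.2500 = 0.7216 ≈ 0.72
Risk-neutral Pr[S_T > K] = N(d₂) = N(0.72) = 0.7642

0.7642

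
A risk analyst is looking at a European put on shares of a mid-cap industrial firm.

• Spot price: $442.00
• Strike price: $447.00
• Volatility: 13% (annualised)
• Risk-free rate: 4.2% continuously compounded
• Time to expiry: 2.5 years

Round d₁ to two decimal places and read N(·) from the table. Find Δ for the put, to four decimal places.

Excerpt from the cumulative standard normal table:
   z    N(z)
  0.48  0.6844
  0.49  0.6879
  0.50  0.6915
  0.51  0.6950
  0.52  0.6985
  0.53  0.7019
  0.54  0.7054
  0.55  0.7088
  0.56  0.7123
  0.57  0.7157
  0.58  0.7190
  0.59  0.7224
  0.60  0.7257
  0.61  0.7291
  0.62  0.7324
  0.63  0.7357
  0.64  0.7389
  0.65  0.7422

-0.2877

T = 2.5;  σ√T = 0.2055
d₁ = [ln(442/447) + (0.042 + 0.13²/2)·2.5] / 0.2055 = [-0.0112 + 0.1261] / 0.2055 = 0.5589 which rounds to 0.56
N(d₁) = N(0.56) = 0.7123
Δ_put = N(d₁) − 1 = 0.7123 − 1 = -0.2877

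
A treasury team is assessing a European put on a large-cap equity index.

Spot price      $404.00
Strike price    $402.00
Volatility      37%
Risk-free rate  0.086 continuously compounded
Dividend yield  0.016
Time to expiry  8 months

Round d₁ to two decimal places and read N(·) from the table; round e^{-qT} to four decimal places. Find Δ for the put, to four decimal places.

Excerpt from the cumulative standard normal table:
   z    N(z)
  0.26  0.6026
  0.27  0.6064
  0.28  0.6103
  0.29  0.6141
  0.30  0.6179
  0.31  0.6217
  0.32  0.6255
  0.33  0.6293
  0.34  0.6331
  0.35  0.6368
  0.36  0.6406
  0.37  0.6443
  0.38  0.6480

σ√T = 0.37 × 0.8165 = 0.3021
d₁ = [ln(404/402) + (0.086 − 0.016 + 0.37²/2)·0.6667] / 0.3021 = [0.0050 + 0.0923] / 0.3021 = 0.3220 ≈ 0.32
N(d₁) = N(0.32) = 0.6255
Δ_put = e^(−qT)·(N(d₁) − 1) = 0.9894·(0.6255 − 1) = -0.3705

-0.3705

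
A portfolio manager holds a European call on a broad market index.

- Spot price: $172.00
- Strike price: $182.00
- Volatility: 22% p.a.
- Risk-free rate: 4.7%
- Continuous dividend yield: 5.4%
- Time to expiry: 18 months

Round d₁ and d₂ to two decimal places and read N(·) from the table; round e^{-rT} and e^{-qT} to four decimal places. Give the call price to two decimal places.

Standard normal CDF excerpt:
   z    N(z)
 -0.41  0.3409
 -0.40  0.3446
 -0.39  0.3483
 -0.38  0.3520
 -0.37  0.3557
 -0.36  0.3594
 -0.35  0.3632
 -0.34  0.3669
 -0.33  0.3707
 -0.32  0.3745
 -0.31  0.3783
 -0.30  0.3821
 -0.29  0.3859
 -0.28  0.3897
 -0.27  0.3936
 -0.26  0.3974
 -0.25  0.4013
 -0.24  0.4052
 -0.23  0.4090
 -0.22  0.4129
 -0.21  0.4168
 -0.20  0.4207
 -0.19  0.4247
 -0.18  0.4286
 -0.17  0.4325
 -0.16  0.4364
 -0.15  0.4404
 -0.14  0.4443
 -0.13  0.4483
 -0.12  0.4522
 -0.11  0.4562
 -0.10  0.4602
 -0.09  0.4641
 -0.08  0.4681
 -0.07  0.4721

T = 1.5;  σ√T = 0.2694
ln(S/K) + (r − q + σ²/2)T = ln(172/182) + (0.047 − 0.054 + 0.22²/2)·1.5 = -0.0565 + 0.0258 = -0.0307
d₁ = -0.0307 / 0.2694 = -0.1140 ≈ -0.11
d₂ = d₁ − σ√T = -0.1140 − 0.2694 = -0.3834 ≈ -0.38
exp(−qT) = exp(−0.054·1.5) = 0.9222;  exp(−rT) = exp(−0.047·1.5) = 0.9319
N(d₁) = N(-0.11) = 0.4562;  N(d₂) = N(-0.38) = 0.3520
C = 172·0.9222·0.4562 − 182·0.9319·0.3520 = 72.3617 − 59.7012 = 12.6605

$12.66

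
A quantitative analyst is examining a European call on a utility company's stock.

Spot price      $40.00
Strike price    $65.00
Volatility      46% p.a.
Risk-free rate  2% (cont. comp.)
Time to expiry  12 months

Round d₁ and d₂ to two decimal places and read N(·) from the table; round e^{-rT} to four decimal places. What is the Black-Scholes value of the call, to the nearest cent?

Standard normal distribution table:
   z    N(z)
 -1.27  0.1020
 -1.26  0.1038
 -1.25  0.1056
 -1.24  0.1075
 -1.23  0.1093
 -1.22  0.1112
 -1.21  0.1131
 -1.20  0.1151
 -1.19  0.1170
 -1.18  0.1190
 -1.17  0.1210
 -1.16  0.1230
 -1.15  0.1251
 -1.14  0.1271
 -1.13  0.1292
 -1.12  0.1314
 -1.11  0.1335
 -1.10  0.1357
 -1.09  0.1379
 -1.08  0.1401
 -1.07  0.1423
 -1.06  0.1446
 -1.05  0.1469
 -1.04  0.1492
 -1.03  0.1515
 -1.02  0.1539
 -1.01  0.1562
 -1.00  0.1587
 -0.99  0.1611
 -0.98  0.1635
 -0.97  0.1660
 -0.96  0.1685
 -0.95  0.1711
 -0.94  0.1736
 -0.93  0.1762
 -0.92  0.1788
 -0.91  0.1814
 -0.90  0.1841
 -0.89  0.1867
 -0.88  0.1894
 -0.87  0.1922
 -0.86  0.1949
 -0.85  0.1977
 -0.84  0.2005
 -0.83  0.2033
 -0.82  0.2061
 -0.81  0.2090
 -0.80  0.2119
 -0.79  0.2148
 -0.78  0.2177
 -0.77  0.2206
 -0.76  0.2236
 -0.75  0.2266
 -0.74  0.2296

σ√T = 0.46·√1 = 0.4600
d₁ = [ln(40/65) + (0.02 + ½·0.46²)·1] / (σ√T) = (-0.4855 + 0.1258) / 0.4600 = -0.7820 ⇒ -0.78
d₂ = -0.7820 − 0.4600 = -1.2420 ⇒ -1.24
exp(−rT) = exp(−0.02·1) = 0.9802
N(d₁) = N(-0.78) = 0.2177;  N(d₂) = N(-1.24) = 0.1075
C = 40·0.2177 − 65·0.9802·0.1075 = 8.7080 − 6.8491 = 1.8589

$1.86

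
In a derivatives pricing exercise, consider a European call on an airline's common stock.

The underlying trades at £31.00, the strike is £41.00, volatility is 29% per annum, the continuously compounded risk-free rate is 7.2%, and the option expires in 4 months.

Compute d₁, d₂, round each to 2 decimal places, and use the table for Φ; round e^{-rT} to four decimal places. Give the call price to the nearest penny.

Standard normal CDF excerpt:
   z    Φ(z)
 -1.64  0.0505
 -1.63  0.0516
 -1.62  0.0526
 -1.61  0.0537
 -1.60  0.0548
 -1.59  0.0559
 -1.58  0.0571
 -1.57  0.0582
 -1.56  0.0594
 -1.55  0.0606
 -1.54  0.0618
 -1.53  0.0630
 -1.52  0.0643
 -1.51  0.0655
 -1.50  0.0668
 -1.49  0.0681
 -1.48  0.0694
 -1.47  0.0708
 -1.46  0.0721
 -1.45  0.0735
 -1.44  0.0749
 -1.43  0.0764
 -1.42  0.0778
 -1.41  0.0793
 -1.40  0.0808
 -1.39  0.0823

£0.17

T = 0.3333;  σ√T = 0.1674
d₁ = [ln(31/41) + (0.072 + 0.29²/2)·0.3333] / 0.1674 = [-0.2796 + 0.0380] / 0.1674 = -1.4428 → -1.44
d₂ = d₁ − σ√T = -1.4428 − 0.1674 = -1.6102 → -1.61
e^(−rT) = e^(−0.072·0.3333) = 0.9763
N(d₁) = N(-1.44) = 0.0749;  N(d₂) = N(-1.61) = 0.0537
C = 31·0.0749 − 41·0.9763·0.0537 = 2.3219 − 2.1495 = 0.1724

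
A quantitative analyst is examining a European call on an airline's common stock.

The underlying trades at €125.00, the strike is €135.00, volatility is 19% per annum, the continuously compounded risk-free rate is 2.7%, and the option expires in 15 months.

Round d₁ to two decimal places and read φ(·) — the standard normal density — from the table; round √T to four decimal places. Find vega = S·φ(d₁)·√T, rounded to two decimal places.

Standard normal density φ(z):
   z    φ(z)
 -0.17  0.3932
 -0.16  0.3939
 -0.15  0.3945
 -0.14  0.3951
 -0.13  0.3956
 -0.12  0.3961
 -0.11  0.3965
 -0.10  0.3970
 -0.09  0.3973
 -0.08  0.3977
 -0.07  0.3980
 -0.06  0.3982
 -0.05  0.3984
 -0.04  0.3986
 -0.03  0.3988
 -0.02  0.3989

55.48

σ√T = 0.19 × 1.1180 = 0.2124
d₁ = [ln(125/135) + (0.027 + ½·0.19²)·1.25] / (σ√T) = (-0.0770 + 0.0563) / 0.2124 = -0.0972 → -0.10
√T = √1.25 = 1.1180
φ(d₁) = φ(-0.10) = 0.3970
vega = S·φ(d₁)·√T = 125·0.3970·1.1180 = 55.4808
(Call and put vega coincide under Black-Scholes.)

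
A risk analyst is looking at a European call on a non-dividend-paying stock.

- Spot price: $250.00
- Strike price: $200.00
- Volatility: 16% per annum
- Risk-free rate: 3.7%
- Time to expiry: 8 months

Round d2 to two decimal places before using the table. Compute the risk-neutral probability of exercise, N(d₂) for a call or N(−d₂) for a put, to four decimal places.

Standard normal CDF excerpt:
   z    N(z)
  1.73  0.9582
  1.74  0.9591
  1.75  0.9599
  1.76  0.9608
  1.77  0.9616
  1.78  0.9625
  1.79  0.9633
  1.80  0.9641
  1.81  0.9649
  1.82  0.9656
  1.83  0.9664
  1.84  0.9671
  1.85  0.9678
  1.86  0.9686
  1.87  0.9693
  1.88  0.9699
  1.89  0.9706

0.9664

T = 0.6667;  σ√T = 0.1306
d₁ = [ln(250/200) + (0.037 + 0.16²/2)·0.6667] / 0.1306 = [0.2231 + 0.0332] / 0.1306 = 1.9622 which rounds to 1.96
d₂ = d₁ − σ√T = 1.9622 − 0.1306 = 1.8316 which rounds to 1.83
Risk-neutral Pr[S_T > K] = N(d₂) = N(1.83) = 0.9664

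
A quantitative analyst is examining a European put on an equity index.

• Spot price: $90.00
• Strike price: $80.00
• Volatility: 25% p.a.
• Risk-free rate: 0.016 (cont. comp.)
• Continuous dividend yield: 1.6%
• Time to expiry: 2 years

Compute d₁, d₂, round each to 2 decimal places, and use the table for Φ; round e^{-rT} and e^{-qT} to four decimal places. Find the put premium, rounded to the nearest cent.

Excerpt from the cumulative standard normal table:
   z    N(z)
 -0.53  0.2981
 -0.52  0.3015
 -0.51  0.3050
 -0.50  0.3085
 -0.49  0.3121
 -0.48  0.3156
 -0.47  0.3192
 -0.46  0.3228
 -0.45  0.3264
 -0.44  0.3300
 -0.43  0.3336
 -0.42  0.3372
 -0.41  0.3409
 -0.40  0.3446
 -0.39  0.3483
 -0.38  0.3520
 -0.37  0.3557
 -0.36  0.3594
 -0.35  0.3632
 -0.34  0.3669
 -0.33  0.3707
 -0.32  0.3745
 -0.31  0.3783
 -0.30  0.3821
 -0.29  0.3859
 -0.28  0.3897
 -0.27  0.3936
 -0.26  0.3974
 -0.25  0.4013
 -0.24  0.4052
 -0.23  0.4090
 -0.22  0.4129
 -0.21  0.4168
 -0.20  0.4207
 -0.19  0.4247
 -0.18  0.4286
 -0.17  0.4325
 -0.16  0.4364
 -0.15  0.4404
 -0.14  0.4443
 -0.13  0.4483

$7.23

σ√T = 0.25·√2 = 0.3536
ln(S/K) + (r − q + σ²/2)T = ln(90/80) + (0.016 − 0.016 + 0.25²/2)·2 = 0.1178 + 0.0625 = 0.1803
d₁ = 0.1803 / 0.3536 = 0.5099 which rounds to 0.51
d₂ = d₁ − σ√T = 0.5099 − 0.3536 = 0.1564 which rounds to 0.16
exp(−qT) = exp(−0.016·2) = 0.9685;  exp(−rT) = exp(−0.016·2) = 0.9685
N(−d₂) = N(-0.16) = 0.4364;  N(−d₁) = N(-0.51) = 0.3050
P = 80·0.9685·0.4364 − 90·0.9685·0.3050 = 33.8123 − 26.5853 = 7.2269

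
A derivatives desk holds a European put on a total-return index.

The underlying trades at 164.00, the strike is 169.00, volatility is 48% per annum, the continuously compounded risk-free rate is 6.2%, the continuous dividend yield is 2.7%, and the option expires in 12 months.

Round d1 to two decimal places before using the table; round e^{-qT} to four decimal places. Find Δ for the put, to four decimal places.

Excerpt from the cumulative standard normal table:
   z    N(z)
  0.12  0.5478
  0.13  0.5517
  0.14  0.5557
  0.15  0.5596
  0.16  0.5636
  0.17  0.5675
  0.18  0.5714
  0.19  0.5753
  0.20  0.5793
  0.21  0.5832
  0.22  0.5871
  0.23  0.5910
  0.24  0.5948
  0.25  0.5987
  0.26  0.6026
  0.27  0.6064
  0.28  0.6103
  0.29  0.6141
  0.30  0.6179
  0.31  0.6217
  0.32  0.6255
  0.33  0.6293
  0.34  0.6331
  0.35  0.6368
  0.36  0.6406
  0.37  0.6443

σ√T = 0.48·√1 = 0.4800
d₁ = [ln(164/169) + (0.062 − 0.027 + ½·0.48²)·1] / (σ√T) = (-0.0300 + 0.1502) / 0.4800 = 0.2503 ≈ 0.25
N(d₁) = N(0.25) = 0.5987
Δ_put = e^(−qT)·(N(d₁) − 1) = 0.9734·(0.5987 − 1) = -0.3906

-0.3906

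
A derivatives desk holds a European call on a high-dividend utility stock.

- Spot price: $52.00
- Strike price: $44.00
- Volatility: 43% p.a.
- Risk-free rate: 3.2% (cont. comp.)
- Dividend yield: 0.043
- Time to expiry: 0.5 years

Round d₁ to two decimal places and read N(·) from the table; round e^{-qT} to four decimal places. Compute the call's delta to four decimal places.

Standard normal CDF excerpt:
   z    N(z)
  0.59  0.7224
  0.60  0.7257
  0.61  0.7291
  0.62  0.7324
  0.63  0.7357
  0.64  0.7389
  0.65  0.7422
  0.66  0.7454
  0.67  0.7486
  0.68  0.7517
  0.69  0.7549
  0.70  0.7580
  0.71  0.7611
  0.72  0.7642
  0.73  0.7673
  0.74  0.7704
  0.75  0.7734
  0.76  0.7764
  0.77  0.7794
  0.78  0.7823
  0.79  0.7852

0.7357

σ√T = 0.43 × 0.7071 = 0.3041
ln(S/K) + (r − q + σ²/2)T = ln(52/44) + (0.032 − 0.043 + 0.43²/2)·0.5 = 0.1671 + 0.0407 = 0.2078
d₁ = 0.2078 / 0.3041 = 0.6834 which rounds to 0.68
N(d₁) = N(0.68) = 0.7517
Δ_call = e^(−qT)·N(d₁) = 0.9787·0.7517 = 0.7357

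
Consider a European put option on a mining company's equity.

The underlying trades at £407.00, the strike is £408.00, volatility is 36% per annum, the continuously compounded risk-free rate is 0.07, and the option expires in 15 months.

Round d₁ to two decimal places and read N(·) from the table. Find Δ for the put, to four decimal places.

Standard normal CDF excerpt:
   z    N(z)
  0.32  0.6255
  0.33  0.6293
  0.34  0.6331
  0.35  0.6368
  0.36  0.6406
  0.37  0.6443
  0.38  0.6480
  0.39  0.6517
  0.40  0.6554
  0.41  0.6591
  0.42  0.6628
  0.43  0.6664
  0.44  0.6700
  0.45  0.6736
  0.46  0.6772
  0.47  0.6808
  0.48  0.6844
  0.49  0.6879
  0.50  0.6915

σ√T = 0.36·√1.25 = 0.4025
d₁ = [ln(407/408) + (0.07 + 0.36²/2)·1.25] / 0.4025 = [-0.0025 + 0.1685] / 0.4025 = 0.4125 ⇒ 0.41
N(d₁) = N(0.41) = 0.6591
Δ_put = N(d₁) − 1 = 0.6591 − 1 = -0.3409

-0.3409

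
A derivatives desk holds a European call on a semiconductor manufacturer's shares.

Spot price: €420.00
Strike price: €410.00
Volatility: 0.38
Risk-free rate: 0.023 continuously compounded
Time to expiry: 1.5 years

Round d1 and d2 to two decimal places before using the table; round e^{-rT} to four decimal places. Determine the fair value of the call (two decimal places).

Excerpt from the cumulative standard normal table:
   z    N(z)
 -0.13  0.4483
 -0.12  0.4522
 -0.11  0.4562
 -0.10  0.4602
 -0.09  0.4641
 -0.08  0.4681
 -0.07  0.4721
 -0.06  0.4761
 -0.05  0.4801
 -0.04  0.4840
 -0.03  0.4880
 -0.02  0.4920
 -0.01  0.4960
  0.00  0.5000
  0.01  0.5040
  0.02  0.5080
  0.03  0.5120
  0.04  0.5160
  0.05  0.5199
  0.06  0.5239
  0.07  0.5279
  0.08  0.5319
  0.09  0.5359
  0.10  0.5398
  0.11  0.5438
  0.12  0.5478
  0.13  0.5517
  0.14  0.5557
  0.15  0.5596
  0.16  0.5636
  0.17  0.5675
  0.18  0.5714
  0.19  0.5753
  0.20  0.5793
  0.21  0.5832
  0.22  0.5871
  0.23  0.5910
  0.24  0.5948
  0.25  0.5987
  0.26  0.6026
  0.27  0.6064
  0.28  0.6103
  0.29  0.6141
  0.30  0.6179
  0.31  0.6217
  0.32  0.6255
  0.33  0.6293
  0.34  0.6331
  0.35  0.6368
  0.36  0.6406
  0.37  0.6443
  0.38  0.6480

€88.35

σ√T = 0.38 × 1.2247 = 0.4654
d₁ = [ln(420/410) + (0.023 + 0.38²/2)·1.5] / 0.4654 = [0.0241 + 0.1428] / 0.4654 = 0.3586 ≈ 0.36
d₂ = d₁ − σ√T = 0.3586 − 0.4654 = -0.1068 ≈ -0.11
e^(−rT) = e^(−0.023·1.5) = 0.9661
N(d₁) = N(0.36) = 0.6406;  N(d₂) = N(-0.11) = 0.4562
C = 420·0.6406 − 410·0.9661·0.4562 = 269.0520 − 180.7013 = 88.3507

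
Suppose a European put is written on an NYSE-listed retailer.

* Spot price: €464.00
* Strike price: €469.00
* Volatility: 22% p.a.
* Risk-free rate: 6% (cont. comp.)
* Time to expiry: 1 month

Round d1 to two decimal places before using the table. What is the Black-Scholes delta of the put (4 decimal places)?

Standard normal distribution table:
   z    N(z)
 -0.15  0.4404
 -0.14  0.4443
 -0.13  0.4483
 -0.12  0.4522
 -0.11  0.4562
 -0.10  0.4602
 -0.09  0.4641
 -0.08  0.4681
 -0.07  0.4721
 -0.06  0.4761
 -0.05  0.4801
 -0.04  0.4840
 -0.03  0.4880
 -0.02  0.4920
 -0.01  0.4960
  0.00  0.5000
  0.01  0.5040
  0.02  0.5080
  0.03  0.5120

-0.5239

T = 0.08333;  σ√T = 0.0635
d₁ = [ln(464/469) + (0.06 + 0.22²/2)·0.08333] / 0.0635 = [-0.0107 + 0.0070] / 0.0635 = -0.0583 ≈ -0.06
N(d₁) = N(-0.06) = 0.4761
Δ_put = N(d₁) − 1 = 0.4761 − 1 = -0.5239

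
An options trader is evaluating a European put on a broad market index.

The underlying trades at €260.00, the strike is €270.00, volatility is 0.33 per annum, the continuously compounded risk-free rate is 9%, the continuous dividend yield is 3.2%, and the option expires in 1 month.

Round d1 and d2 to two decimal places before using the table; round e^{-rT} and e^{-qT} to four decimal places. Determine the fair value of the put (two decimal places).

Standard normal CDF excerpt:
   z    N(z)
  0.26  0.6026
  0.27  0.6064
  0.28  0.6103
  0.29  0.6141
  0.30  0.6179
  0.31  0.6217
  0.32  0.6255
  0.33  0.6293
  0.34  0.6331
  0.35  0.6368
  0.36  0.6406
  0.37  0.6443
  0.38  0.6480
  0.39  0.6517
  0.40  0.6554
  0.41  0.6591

T = 0.08333;  σ√T = 0.0953
ln(S/K) + (r − q + σ²/2)T = ln(260/270) + (0.09 − 0.032 + 0.33²/2)·0.08333 = -0.0377 + 0.0094 = -0.0284
d₁ = -0.0284 / 0.0953 = -0.2978 ⇒ -0.30
d₂ = d₁ − σ√T = -0.2978 − 0.0953 = -0.3931 ⇒ -0.39
exp(−qT) = exp(−0.032·0.08333) = 0.9973;  exp(−rT) = exp(−0.09·0.08333) = 0.9925
P = 270·0.9925·N(0.39) − 260·0.9973·N(0.30) = 270·0.9925·0.6517 − 260·0.9973·0.6179 = 174.6393 − 160.2202 = 14.4191

€14.42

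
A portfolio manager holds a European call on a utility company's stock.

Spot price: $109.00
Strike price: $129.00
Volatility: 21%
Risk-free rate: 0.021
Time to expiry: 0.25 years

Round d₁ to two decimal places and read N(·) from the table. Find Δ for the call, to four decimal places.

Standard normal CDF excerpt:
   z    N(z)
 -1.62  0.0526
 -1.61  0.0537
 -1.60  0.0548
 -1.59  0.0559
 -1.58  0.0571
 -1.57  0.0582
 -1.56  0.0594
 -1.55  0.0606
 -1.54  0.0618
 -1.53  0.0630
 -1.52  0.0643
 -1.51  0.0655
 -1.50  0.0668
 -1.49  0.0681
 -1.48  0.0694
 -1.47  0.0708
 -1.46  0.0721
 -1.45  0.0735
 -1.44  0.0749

0.0668

σ√T = 0.21·√0.25 = 0.1050
d₁ = [ln(109/129) + (0.021 + ½·0.21²)·0.25] / (σ√T) = (-0.1685 + 0.0108) / 0.1050 = -1.5019 which rounds to -1.50
N(d₁) = N(-1.50) = 0.0668
Δ_call = N(d₁) = 0.0668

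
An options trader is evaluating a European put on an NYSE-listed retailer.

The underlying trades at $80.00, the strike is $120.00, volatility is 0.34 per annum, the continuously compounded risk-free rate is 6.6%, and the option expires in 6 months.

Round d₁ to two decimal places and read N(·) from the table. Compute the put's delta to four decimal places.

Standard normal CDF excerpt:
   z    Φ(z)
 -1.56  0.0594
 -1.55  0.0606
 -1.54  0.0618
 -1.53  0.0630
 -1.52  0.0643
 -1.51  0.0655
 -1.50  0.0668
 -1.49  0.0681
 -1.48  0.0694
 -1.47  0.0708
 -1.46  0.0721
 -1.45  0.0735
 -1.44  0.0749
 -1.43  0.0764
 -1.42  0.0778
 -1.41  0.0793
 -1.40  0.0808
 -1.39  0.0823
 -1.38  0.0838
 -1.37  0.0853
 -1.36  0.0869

-0.9236

σ√T = 0.34 × 0.7071 = 0.2404
d₁ = [ln(80/120) + (0.066 + ½·0.34²)·0.5] / (σ√T) = (-0.4055 + 0.0619) / 0.2404 = -1.4290 → -1.43
N(d₁) = N(-1.43) = 0.0764
Δ_put = N(d₁) − 1 = 0.0764 − 1 = -0.9236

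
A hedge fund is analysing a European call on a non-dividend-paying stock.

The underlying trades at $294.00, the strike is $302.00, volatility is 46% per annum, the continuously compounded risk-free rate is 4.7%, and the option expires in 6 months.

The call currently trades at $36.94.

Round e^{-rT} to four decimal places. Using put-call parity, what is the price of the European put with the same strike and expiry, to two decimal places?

$37.93

exp(−rT) = exp(−0.047·0.5) = 0.9768
Put-call parity: C − P = S − K·e^(−rT) = 294 − 302·0.9768 = 294 − 294.9936 = -0.9936
P = C − (C − P) = 36.94 − (-0.9936) = 37.9336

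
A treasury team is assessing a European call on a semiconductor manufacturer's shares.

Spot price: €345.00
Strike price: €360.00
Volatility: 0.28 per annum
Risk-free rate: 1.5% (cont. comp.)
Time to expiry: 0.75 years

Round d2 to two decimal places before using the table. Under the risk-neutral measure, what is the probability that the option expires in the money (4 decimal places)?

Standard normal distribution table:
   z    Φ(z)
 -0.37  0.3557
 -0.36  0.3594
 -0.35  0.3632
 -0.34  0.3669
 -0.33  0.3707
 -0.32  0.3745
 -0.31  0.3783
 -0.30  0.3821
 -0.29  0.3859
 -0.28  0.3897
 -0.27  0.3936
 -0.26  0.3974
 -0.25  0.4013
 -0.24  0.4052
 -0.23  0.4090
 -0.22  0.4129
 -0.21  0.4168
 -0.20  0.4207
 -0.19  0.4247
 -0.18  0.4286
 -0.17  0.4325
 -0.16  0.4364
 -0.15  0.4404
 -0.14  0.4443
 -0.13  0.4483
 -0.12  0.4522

T = 0.75;  σ√T = 0.2425
d₁ = [ln(345/360) + (0.015 + ½·0.28²)·0.75] / (σ√T) = (-0.0426 + 0.0407) / 0.2425 = -0.0079 ≈ -0.01
d₂ = -0.0079 − 0.2425 = -0.2504 ≈ -0.25
Pr(exercise) under Q = N(d₂) = 0.4013

0.4013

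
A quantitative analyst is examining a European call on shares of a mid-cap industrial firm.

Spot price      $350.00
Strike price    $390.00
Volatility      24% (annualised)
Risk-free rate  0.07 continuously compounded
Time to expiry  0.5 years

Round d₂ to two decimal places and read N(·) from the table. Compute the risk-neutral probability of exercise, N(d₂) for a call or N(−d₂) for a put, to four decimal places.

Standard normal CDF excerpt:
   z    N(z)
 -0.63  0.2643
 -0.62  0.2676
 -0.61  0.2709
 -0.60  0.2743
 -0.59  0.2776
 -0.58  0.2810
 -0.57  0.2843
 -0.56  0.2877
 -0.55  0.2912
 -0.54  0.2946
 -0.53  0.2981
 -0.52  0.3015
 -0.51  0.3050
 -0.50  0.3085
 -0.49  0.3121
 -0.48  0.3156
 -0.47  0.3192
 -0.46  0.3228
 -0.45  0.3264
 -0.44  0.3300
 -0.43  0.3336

T = 0.5;  σ√T = 0.1697
d₁ = [ln(350/390) + (0.07 + 0.24²/2)·0.5] / 0.1697 = [-0.1082 + 0.0494] / 0.1697 = -0.3466 ⇒ -0.35
d₂ = d₁ − σ√T = -0.3466 − 0.1697 = -0.5163 ⇒ -0.52
Risk-neutral Pr[S_T > K] = N(d₂) = N(-0.52) = 0.3015

0.3015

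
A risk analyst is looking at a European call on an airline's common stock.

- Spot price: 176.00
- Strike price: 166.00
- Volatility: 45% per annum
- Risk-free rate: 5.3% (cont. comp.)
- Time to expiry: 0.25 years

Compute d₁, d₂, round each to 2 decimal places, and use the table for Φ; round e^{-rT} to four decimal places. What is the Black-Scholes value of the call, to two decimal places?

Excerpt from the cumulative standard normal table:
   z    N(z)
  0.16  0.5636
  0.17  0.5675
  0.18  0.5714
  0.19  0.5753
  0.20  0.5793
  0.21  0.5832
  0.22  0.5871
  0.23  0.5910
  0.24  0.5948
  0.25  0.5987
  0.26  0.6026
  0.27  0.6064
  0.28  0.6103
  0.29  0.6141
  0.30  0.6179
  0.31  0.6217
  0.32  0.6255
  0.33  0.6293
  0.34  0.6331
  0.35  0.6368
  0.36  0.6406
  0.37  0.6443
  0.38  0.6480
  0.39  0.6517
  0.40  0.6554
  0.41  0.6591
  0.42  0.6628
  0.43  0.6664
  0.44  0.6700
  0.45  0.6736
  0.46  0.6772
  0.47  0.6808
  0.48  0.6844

21.75

σ√T = 0.45 × 0.5000 = 0.2250
d₁ = [ln(176/166) + (0.053 + ½·0.45²)·0.25] / (σ√T) = (0.0585 + 0.0386) / 0.2250 = 0.4314 ≈ 0.43
d₂ = 0.4314 − 0.2250 = 0.2064 ≈ 0.21
e^(−rT) = e^(−0.053·0.25) = 0.9868
N(d₁) = N(0.43) = 0.6664;  N(d₂) = N(0.21) = 0.5832
C = 176·0.6664 − 166·0.9868·0.5832 = 117.2864 − 95.5333 = 21.7531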